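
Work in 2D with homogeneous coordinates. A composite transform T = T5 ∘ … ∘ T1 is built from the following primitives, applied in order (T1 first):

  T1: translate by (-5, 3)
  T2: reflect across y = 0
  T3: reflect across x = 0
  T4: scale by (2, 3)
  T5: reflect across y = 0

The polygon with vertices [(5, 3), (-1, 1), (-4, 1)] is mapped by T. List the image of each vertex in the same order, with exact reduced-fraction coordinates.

T1 translate by (-5, 3): (5, 3) → (0, 6); (-1, 1) → (-6, 4); (-4, 1) → (-9, 4)
T2 reflect across y = 0: (0, 6) → (0, -6); (-6, 4) → (-6, -4); (-9, 4) → (-9, -4)
T3 reflect across x = 0: (0, -6) → (0, -6); (-6, -4) → (6, -4); (-9, -4) → (9, -4)
T4 scale by (2, 3): (0, -6) → (0, -18); (6, -4) → (12, -12); (9, -4) → (18, -12)
T5 reflect across y = 0: (0, -18) → (0, 18); (12, -12) → (12, 12); (18, -12) → (18, 12)

image vertices: (0, 18), (12, 12), (18, 12)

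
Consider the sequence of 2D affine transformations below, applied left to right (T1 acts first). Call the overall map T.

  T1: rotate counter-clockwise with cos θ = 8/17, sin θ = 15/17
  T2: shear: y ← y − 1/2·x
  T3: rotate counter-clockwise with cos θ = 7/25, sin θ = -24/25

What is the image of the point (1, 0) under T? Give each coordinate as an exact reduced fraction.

T1 rotate counter-clockwise with cos θ = 8/17, sin θ = 15/17: (1, 0) → (8/17, 15/17)
T2 shear: y ← y − 1/2·x: (8/17, 15/17) → (8/17, 11/17)
T3 rotate counter-clockwise with cos θ = 7/25, sin θ = -24/25: (8/17, 11/17) → (64/85, -23/85)

T(p) = (64/85, -23/85)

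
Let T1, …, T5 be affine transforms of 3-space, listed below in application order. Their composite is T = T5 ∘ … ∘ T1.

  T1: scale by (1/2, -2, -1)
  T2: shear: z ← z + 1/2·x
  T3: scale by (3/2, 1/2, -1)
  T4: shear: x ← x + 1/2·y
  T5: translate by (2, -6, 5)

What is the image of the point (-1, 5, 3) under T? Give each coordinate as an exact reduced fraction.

T(p) = (-5/4, -11, 33/4)

T1 scale by (1/2, -2, -1): (-1, 5, 3) → (-1/2, -10, -3)
T2 shear: z ← z + 1/2·x: (-1/2, -10, -3) → (-1/2, -10, -13/4)
T3 scale by (3/2, 1/2, -1): (-1/2, -10, -13/4) → (-3/4, -5, 13/4)
T4 shear: x ← x + 1/2·y: (-3/4, -5, 13/4) → (-13/4, -5, 13/4)
T5 translate by (2, -6, 5): (-13/4, -5, 13/4) → (-5/4, -11, 33/4)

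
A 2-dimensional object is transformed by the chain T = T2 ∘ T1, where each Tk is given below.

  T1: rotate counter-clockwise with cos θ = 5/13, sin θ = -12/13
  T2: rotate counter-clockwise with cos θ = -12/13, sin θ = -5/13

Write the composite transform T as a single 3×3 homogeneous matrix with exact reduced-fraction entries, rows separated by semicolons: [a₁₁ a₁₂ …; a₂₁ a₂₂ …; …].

T1 = [5/13 12/13 0; -12/13 5/13 0; 0 0 1]
T2·T1 = [-120/169 -119/169 0; 119/169 -120/169 0; 0 0 1]

T = [-120/169 -119/169 0; 119/169 -120/169 0; 0 0 1]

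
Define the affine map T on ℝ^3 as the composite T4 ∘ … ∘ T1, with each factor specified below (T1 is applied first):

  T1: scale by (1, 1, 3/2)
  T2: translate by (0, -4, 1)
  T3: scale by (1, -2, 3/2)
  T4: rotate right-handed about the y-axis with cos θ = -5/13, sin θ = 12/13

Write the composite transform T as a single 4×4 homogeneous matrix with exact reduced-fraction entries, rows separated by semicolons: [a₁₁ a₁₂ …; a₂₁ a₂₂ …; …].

T1 = [1 0 0 0; 0 1 0 0; 0 0 3/2 0; 0 0 0 1]
T2·T1 = [1 0 0 0; 0 1 0 -4; 0 0 3/2 1; 0 0 0 1]
T3·…·T1 = [1 0 0 0; 0 -2 0 8; 0 0 9/4 3/2; 0 0 0 1]
T4·…·T1 = [-5/13 0 27/13 18/13; 0 -2 0 8; -12/13 0 -45/52 -15/26; 0 0 0 1]

T = [-5/13 0 27/13 18/13; 0 -2 0 8; -12/13 0 -45/52 -15/26; 0 0 0 1]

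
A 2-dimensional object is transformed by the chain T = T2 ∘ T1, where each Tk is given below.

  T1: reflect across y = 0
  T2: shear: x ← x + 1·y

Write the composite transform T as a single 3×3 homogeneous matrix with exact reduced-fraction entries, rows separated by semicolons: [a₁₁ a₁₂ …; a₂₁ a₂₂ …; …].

T1 = [1 0 0; 0 -1 0; 0 0 1]
T2·T1 = [1 -1 0; 0 -1 0; 0 0 1]

T = [1 -1 0; 0 -1 0; 0 0 1]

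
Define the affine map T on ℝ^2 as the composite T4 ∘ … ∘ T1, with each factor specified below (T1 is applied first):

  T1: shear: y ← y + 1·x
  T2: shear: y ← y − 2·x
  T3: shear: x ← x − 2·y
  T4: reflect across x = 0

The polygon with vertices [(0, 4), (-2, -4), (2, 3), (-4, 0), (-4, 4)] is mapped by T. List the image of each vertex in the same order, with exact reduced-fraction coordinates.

image vertices: (8, 4), (-2, -2), (0, 1), (12, 4), (20, 8)

T1 shear: y ← y + 1·x: (0, 4) → (0, 4); (-2, -4) → (-2, -6); (2, 3) → (2, 5); (-4, 0) → (-4, -4); (-4, 4) → (-4, 0)
T2 shear: y ← y − 2·x: (0, 4) → (0, 4); (-2, -6) → (-2, -2); (2, 5) → (2, 1); (-4, -4) → (-4, 4); (-4, 0) → (-4, 8)
T3 shear: x ← x − 2·y: (0, 4) → (-8, 4); (-2, -2) → (2, -2); (2, 1) → (0, 1); (-4, 4) → (-12, 4); (-4, 8) → (-20, 8)
T4 reflect across x = 0: (-8, 4) → (8, 4); (2, -2) → (-2, -2); (0, 1) → (0, 1); (-12, 4) → (12, 4); (-20, 8) → (20, 8)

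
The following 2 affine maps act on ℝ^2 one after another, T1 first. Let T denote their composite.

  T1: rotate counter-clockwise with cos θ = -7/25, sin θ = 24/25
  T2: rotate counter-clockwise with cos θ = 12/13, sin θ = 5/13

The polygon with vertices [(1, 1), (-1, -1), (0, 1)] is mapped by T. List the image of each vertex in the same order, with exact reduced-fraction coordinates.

image vertices: (-457/325, 49/325), (457/325, -49/325), (-253/325, -204/325)

T1 rotate counter-clockwise with cos θ = -7/25, sin θ = 24/25: (1, 1) → (-31/25, 17/25); (-1, -1) → (31/25, -17/25); (0, 1) → (-24/25, -7/25)
T2 rotate counter-clockwise with cos θ = 12/13, sin θ = 5/13: (-31/25, 17/25) → (-457/325, 49/325); (31/25, -17/25) → (457/325, -49/325); (-24/25, -7/25) → (-253/325, -204/325)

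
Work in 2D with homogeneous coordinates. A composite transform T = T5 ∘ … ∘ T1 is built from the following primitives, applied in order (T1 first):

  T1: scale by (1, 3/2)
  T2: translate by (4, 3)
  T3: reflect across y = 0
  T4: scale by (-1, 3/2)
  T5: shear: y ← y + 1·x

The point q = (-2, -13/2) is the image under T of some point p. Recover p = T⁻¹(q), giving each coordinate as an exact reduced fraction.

p = (-2, 0)

T1 = [1 0 0; 0 3/2 0; 0 0 1]
T2·T1 = [1 0 4; 0 3/2 3; 0 0 1]
T3·…·T1 = [1 0 4; 0 -3/2 -3; 0 0 1]
T4·…·T1 = [-1 0 -4; 0 -9/4 -9/2; 0 0 1]
T5·…·T1 = [-1 0 -4; -1 -9/4 -17/2; 0 0 1]
det M = 9/4; M⁻¹ = [-1 0 -4; 4/9 -4/9 -2; 0 0 1]
M⁻¹ · (-2, -13/2)ᵀ = (-2, 0)ᵀ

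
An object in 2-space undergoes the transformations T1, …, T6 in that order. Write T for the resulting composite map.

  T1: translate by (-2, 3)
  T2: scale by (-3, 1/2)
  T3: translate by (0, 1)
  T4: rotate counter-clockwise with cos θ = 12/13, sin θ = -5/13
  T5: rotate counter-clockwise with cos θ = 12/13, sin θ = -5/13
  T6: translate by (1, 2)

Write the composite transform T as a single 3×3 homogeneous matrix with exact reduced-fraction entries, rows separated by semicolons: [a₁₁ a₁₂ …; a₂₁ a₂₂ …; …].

T1 = [1 0 -2; 0 1 3; 0 0 1]
T2·T1 = [-3 0 6; 0 1/2 3/2; 0 0 1]
T3·…·T1 = [-3 0 6; 0 1/2 5/2; 0 0 1]
T4·…·T1 = [-36/13 5/26 13/2; 15/13 6/13 0; 0 0 1]
T5·…·T1 = [-357/169 60/169 6; 360/169 119/338 -5/2; 0 0 1]
T6·…·T1 = [-357/169 60/169 7; 360/169 119/338 -1/2; 0 0 1]

T = [-357/169 60/169 7; 360/169 119/338 -1/2; 0 0 1]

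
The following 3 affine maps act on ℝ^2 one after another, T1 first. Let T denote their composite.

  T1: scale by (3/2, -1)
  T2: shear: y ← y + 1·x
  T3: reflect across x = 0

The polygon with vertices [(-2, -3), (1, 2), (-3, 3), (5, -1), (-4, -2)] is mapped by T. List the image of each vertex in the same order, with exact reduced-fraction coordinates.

T1 scale by (3/2, -1): (-2, -3) → (-3, 3); (1, 2) → (3/2, -2); (-3, 3) → (-9/2, -3); (5, -1) → (15/2, 1); (-4, -2) → (-6, 2)
T2 shear: y ← y + 1·x: (-3, 3) → (-3, 0); (3/2, -2) → (3/2, -1/2); (-9/2, -3) → (-9/2, -15/2); (15/2, 1) → (15/2, 17/2); (-6, 2) → (-6, -4)
T3 reflect across x = 0: (-3, 0) → (3, 0); (3/2, -1/2) → (-3/2, -1/2); (-9/2, -15/2) → (9/2, -15/2); (15/2, 17/2) → (-15/2, 17/2); (-6, -4) → (6, -4)

image vertices: (3, 0), (-3/2, -1/2), (9/2, -15/2), (-15/2, 17/2), (6, -4)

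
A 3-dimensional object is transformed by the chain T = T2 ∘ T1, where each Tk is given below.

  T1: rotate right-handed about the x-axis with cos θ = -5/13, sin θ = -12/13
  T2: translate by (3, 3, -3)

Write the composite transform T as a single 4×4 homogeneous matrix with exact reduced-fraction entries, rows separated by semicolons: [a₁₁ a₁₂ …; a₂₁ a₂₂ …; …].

T = [1 0 0 3; 0 -5/13 12/13 3; 0 -12/13 -5/13 -3; 0 0 0 1]

T1 = [1 0 0 0; 0 -5/13 12/13 0; 0 -12/13 -5/13 0; 0 0 0 1]
T2·T1 = [1 0 0 3; 0 -5/13 12/13 3; 0 -12/13 -5/13 -3; 0 0 0 1]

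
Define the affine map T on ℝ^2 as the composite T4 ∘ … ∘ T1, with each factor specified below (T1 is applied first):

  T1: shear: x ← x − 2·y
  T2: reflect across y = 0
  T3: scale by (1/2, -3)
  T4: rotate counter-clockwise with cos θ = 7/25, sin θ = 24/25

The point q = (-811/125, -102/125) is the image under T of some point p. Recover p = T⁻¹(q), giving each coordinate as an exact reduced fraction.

T1 = [1 -2 0; 0 1 0; 0 0 1]
T2·T1 = [1 -2 0; 0 -1 0; 0 0 1]
T3·…·T1 = [1/2 -1 0; 0 3 0; 0 0 1]
T4·…·T1 = [7/50 -79/25 0; 12/25 -3/25 0; 0 0 1]
det M = 3/2; M⁻¹ = [-2/25 158/75 0; -8/25 7/75 0; 0 0 1]
M⁻¹ · (-811/125, -102/125)ᵀ = (-6/5, 2)ᵀ

p = (-6/5, 2)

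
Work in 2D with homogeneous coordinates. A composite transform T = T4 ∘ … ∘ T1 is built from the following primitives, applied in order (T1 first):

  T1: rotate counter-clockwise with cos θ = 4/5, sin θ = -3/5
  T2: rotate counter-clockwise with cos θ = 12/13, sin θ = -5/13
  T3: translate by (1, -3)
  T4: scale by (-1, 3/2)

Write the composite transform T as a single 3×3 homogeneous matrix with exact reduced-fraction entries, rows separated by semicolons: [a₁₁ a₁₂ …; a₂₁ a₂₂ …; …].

T1 = [4/5 3/5 0; -3/5 4/5 0; 0 0 1]
T2·T1 = [33/65 56/65 0; -56/65 33/65 0; 0 0 1]
T3·…·T1 = [33/65 56/65 1; -56/65 33/65 -3; 0 0 1]
T4·…·T1 = [-33/65 -56/65 -1; -84/65 99/130 -9/2; 0 0 1]

T = [-33/65 -56/65 -1; -84/65 99/130 -9/2; 0 0 1]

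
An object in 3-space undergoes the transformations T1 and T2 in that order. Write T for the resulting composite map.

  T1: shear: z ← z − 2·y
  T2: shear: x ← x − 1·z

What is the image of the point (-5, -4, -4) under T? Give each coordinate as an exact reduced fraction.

T(p) = (-9, -4, 4)

T1 shear: z ← z − 2·y: (-5, -4, -4) → (-5, -4, 4)
T2 shear: x ← x − 1·z: (-5, -4, 4) → (-9, -4, 4)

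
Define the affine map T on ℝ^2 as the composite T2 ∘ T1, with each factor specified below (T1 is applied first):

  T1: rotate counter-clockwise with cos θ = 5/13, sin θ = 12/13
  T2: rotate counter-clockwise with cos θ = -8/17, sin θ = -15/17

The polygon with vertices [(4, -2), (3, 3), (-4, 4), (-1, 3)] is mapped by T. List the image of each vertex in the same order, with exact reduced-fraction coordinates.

image vertices: (218/221, -964/221), (933/221, -93/221), (124/221, 1244/221), (373/221, 591/221)

T1 rotate counter-clockwise with cos θ = 5/13, sin θ = 12/13: (4, -2) → (44/13, 38/13); (3, 3) → (-21/13, 51/13); (-4, 4) → (-68/13, -28/13); (-1, 3) → (-41/13, 3/13)
T2 rotate counter-clockwise with cos θ = -8/17, sin θ = -15/17: (44/13, 38/13) → (218/221, -964/221); (-21/13, 51/13) → (933/221, -93/221); (-68/13, -28/13) → (124/221, 1244/221); (-41/13, 3/13) → (373/221, 591/221)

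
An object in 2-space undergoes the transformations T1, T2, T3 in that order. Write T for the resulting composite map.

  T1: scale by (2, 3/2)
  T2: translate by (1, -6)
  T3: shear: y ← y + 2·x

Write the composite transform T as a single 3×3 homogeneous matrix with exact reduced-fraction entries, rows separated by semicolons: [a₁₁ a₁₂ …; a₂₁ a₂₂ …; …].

T1 = [2 0 0; 0 3/2 0; 0 0 1]
T2·T1 = [2 0 1; 0 3/2 -6; 0 0 1]
T3·…·T1 = [2 0 1; 4 3/2 -4; 0 0 1]

T = [2 0 1; 4 3/2 -4; 0 0 1]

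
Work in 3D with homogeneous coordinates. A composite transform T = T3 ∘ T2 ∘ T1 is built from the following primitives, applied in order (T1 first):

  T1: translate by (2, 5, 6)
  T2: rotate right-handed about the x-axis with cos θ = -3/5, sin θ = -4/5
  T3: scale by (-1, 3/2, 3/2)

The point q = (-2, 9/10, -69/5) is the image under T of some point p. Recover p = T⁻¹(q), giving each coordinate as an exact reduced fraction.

p = (0, 2, 0)

T1 = [1 0 0 2; 0 1 0 5; 0 0 1 6; 0 0 0 1]
T2·T1 = [1 0 0 2; 0 -3/5 4/5 9/5; 0 -4/5 -3/5 -38/5; 0 0 0 1]
T3·…·T1 = [-1 0 0 -2; 0 -9/10 6/5 27/10; 0 -6/5 -9/10 -57/5; 0 0 0 1]
det M = -9/4; M⁻¹ = [-1 0 0 -2; 0 -2/5 -8/15 -5; 0 8/15 -2/5 -6; 0 0 0 1]
M⁻¹ · (-2, 9/10, -69/5)ᵀ = (0, 2, 0)ᵀ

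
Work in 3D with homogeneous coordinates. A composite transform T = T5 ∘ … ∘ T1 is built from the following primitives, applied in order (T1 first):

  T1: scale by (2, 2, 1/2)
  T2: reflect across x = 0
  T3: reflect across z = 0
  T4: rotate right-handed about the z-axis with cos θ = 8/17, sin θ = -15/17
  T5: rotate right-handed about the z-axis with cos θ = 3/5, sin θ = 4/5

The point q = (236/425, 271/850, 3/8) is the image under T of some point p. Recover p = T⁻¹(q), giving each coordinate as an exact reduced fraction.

T1 = [2 0 0 0; 0 2 0 0; 0 0 1/2 0; 0 0 0 1]
T2·T1 = [-2 0 0 0; 0 2 0 0; 0 0 1/2 0; 0 0 0 1]
T3·…·T1 = [-2 0 0 0; 0 2 0 0; 0 0 -1/2 0; 0 0 0 1]
T4·…·T1 = [-16/17 30/17 0 0; 30/17 16/17 0 0; 0 0 -1/2 0; 0 0 0 1]
T5·…·T1 = [-168/85 26/85 0 0; 26/85 168/85 0 0; 0 0 -1/2 0; 0 0 0 1]
det M = 2; M⁻¹ = [-42/85 13/170 0 0; 13/170 42/85 0 0; 0 0 -2 0; 0 0 0 1]
M⁻¹ · (236/425, 271/850, 3/8)ᵀ = (-1/4, 1/5, -3/4)ᵀ

p = (-1/4, 1/5, -3/4)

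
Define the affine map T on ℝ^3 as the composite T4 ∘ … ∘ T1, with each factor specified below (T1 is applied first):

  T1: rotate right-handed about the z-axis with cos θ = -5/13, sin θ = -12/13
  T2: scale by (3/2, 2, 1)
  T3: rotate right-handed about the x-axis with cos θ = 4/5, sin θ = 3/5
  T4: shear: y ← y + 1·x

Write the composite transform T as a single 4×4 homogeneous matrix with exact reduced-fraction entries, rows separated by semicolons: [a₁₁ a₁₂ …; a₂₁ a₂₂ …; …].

T = [-15/26 18/13 0 0; -267/130 10/13 -3/5 0; -72/65 -6/13 4/5 0; 0 0 0 1]

T1 = [-5/13 12/13 0 0; -12/13 -5/13 0 0; 0 0 1 0; 0 0 0 1]
T2·T1 = [-15/26 18/13 0 0; -24/13 -10/13 0 0; 0 0 1 0; 0 0 0 1]
T3·…·T1 = [-15/26 18/13 0 0; -96/65 -8/13 -3/5 0; -72/65 -6/13 4/5 0; 0 0 0 1]
T4·…·T1 = [-15/26 18/13 0 0; -267/130 10/13 -3/5 0; -72/65 -6/13 4/5 0; 0 0 0 1]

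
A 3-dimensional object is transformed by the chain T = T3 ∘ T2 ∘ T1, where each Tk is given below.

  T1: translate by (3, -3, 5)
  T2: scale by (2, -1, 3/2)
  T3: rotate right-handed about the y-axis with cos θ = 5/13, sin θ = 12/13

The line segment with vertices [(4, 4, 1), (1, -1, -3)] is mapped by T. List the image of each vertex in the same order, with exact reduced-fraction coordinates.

T1 translate by (3, -3, 5): (4, 4, 1) → (7, 1, 6); (1, -1, -3) → (4, -4, 2)
T2 scale by (2, -1, 3/2): (7, 1, 6) → (14, -1, 9); (4, -4, 2) → (8, 4, 3)
T3 rotate right-handed about the y-axis with cos θ = 5/13, sin θ = 12/13: (14, -1, 9) → (178/13, -1, -123/13); (8, 4, 3) → (76/13, 4, -81/13)

image vertices: (178/13, -1, -123/13), (76/13, 4, -81/13)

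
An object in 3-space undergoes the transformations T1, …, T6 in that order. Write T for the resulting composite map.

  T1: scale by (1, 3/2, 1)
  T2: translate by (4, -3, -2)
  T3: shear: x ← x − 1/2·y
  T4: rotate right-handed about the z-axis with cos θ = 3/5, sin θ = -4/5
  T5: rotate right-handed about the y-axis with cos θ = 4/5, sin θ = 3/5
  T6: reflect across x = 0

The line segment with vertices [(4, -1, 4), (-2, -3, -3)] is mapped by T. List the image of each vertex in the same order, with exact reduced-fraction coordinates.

image vertices: (-81/25, -109/10, 7/100), (126/25, -91/10, -247/100)

T1 scale by (1, 3/2, 1): (4, -1, 4) → (4, -3/2, 4); (-2, -3, -3) → (-2, -9/2, -3)
T2 translate by (4, -3, -2): (4, -3/2, 4) → (8, -9/2, 2); (-2, -9/2, -3) → (2, -15/2, -5)
T3 shear: x ← x − 1/2·y: (8, -9/2, 2) → (41/4, -9/2, 2); (2, -15/2, -5) → (23/4, -15/2, -5)
T4 rotate right-handed about the z-axis with cos θ = 3/5, sin θ = -4/5: (41/4, -9/2, 2) → (51/20, -109/10, 2); (23/4, -15/2, -5) → (-51/20, -91/10, -5)
T5 rotate right-handed about the y-axis with cos θ = 4/5, sin θ = 3/5: (51/20, -109/10, 2) → (81/25, -109/10, 7/100); (-51/20, -91/10, -5) → (-126/25, -91/10, -247/100)
T6 reflect across x = 0: (81/25, -109/10, 7/100) → (-81/25, -109/10, 7/100); (-126/25, -91/10, -247/100) → (126/25, -91/10, -247/100)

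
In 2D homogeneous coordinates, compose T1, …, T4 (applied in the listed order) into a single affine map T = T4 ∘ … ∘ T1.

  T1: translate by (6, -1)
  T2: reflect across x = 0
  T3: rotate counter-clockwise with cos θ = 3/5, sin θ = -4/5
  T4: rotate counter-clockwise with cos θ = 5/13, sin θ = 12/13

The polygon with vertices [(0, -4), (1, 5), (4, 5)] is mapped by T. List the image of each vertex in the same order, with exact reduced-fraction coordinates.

T1 translate by (6, -1): (0, -4) → (6, -5); (1, 5) → (7, 4); (4, 5) → (10, 4)
T2 reflect across x = 0: (6, -5) → (-6, -5); (7, 4) → (-7, 4); (10, 4) → (-10, 4)
T3 rotate counter-clockwise with cos θ = 3/5, sin θ = -4/5: (-6, -5) → (-38/5, 9/5); (-7, 4) → (-1, 8); (-10, 4) → (-14/5, 52/5)
T4 rotate counter-clockwise with cos θ = 5/13, sin θ = 12/13: (-38/5, 9/5) → (-298/65, -411/65); (-1, 8) → (-101/13, 28/13); (-14/5, 52/5) → (-694/65, 92/65)

image vertices: (-298/65, -411/65), (-101/13, 28/13), (-694/65, 92/65)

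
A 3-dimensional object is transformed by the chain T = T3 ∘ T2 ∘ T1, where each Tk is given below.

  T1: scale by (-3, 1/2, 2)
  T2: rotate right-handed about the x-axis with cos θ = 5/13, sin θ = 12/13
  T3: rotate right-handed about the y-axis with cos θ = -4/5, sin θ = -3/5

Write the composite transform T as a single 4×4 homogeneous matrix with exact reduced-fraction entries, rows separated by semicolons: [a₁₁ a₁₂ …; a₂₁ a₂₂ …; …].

T = [12/5 -18/65 -6/13 0; 0 5/26 -24/13 0; -9/5 -24/65 -8/13 0; 0 0 0 1]

T1 = [-3 0 0 0; 0 1/2 0 0; 0 0 2 0; 0 0 0 1]
T2·T1 = [-3 0 0 0; 0 5/26 -24/13 0; 0 6/13 10/13 0; 0 0 0 1]
T3·…·T1 = [12/5 -18/65 -6/13 0; 0 5/26 -24/13 0; -9/5 -24/65 -8/13 0; 0 0 0 1]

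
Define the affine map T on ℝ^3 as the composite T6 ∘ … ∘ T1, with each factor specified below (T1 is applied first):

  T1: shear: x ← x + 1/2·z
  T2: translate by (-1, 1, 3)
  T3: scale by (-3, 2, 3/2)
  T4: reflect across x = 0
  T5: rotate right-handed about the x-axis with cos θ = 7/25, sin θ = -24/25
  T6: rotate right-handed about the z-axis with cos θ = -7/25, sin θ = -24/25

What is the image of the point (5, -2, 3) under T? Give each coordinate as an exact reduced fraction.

T(p) = (3921/1250, -11314/625, 111/25)

T1 shear: x ← x + 1/2·z: (5, -2, 3) → (13/2, -2, 3)
T2 translate by (-1, 1, 3): (13/2, -2, 3) → (11/2, -1, 6)
T3 scale by (-3, 2, 3/2): (11/2, -1, 6) → (-33/2, -2, 9)
T4 reflect across x = 0: (-33/2, -2, 9) → (33/2, -2, 9)
T5 rotate right-handed about the x-axis with cos θ = 7/25, sin θ = -24/25: (33/2, -2, 9) → (33/2, 202/25, 111/25)
T6 rotate right-handed about the z-axis with cos θ = -7/25, sin θ = -24/25: (33/2, 202/25, 111/25) → (3921/1250, -11314/625, 111/25)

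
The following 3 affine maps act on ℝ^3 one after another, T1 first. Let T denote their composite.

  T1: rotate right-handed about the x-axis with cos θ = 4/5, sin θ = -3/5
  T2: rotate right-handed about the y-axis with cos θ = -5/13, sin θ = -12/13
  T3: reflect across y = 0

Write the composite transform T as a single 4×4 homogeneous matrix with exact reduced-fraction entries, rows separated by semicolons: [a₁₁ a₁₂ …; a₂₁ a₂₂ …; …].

T1 = [1 0 0 0; 0 4/5 3/5 0; 0 -3/5 4/5 0; 0 0 0 1]
T2·T1 = [-5/13 36/65 -48/65 0; 0 4/5 3/5 0; 12/13 3/13 -4/13 0; 0 0 0 1]
T3·…·T1 = [-5/13 36/65 -48/65 0; 0 -4/5 -3/5 0; 12/13 3/13 -4/13 0; 0 0 0 1]

T = [-5/13 36/65 -48/65 0; 0 -4/5 -3/5 0; 12/13 3/13 -4/13 0; 0 0 0 1]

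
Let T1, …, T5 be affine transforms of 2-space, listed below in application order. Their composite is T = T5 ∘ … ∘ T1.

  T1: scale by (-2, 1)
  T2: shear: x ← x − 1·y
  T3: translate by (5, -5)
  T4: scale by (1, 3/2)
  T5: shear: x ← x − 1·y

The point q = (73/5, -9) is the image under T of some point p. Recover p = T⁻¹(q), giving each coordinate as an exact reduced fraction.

T1 = [-2 0 0; 0 1 0; 0 0 1]
T2·T1 = [-2 -1 0; 0 1 0; 0 0 1]
T3·…·T1 = [-2 -1 5; 0 1 -5; 0 0 1]
T4·…·T1 = [-2 -1 5; 0 3/2 -15/2; 0 0 1]
T5·…·T1 = [-2 -5/2 25/2; 0 3/2 -15/2; 0 0 1]
det M = -3; M⁻¹ = [-1/2 -5/6 0; 0 2/3 5; 0 0 1]
M⁻¹ · (73/5, -9)ᵀ = (1/5, -1)ᵀ

p = (1/5, -1)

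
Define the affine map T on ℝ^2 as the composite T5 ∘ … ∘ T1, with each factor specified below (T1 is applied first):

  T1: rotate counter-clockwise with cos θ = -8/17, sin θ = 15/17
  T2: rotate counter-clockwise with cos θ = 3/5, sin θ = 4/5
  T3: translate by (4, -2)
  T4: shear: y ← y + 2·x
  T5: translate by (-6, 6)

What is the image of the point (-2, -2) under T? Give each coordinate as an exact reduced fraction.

T(p) = (24/85, 310/17)

T1 rotate counter-clockwise with cos θ = -8/17, sin θ = 15/17: (-2, -2) → (46/17, -14/17)
T2 rotate counter-clockwise with cos θ = 3/5, sin θ = 4/5: (46/17, -14/17) → (194/85, 142/85)
T3 translate by (4, -2): (194/85, 142/85) → (534/85, -28/85)
T4 shear: y ← y + 2·x: (534/85, -28/85) → (534/85, 208/17)
T5 translate by (-6, 6): (534/85, 208/17) → (24/85, 310/17)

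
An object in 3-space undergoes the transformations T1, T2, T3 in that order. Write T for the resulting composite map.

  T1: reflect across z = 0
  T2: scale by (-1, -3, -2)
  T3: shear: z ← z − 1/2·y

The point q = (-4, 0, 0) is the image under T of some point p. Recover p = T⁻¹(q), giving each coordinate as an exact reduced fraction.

T1 = [1 0 0 0; 0 1 0 0; 0 0 -1 0; 0 0 0 1]
T2·T1 = [-1 0 0 0; 0 -3 0 0; 0 0 2 0; 0 0 0 1]
T3·…·T1 = [-1 0 0 0; 0 -3 0 0; 0 3/2 2 0; 0 0 0 1]
det M = 6; M⁻¹ = [-1 0 0 0; 0 -1/3 0 0; 0 1/4 1/2 0; 0 0 0 1]
M⁻¹ · (-4, 0, 0)ᵀ = (4, 0, 0)ᵀ

p = (4, 0, 0)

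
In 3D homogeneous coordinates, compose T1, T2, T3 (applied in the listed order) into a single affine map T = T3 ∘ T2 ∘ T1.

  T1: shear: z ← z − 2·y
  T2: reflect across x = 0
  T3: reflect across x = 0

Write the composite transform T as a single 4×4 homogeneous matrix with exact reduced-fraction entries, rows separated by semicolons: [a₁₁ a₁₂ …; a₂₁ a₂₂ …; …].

T = [1 0 0 0; 0 1 0 0; 0 -2 1 0; 0 0 0 1]

T1 = [1 0 0 0; 0 1 0 0; 0 -2 1 0; 0 0 0 1]
T2·T1 = [-1 0 0 0; 0 1 0 0; 0 -2 1 0; 0 0 0 1]
T3·…·T1 = [1 0 0 0; 0 1 0 0; 0 -2 1 0; 0 0 0 1]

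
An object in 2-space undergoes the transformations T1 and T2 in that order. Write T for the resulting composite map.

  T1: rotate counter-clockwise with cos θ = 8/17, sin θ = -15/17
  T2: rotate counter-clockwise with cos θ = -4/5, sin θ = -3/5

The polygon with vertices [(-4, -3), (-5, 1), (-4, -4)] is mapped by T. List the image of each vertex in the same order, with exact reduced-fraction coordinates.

T1 rotate counter-clockwise with cos θ = 8/17, sin θ = -15/17: (-4, -3) → (-77/17, 36/17); (-5, 1) → (-25/17, 83/17); (-4, -4) → (-92/17, 28/17)
T2 rotate counter-clockwise with cos θ = -4/5, sin θ = -3/5: (-77/17, 36/17) → (416/85, 87/85); (-25/17, 83/17) → (349/85, -257/85); (-92/17, 28/17) → (452/85, 164/85)

image vertices: (416/85, 87/85), (349/85, -257/85), (452/85, 164/85)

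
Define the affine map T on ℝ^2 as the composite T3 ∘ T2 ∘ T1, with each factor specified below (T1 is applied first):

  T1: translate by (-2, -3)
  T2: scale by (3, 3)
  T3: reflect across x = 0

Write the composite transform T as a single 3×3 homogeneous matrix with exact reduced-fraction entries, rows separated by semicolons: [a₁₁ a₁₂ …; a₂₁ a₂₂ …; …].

T = [-3 0 6; 0 3 -9; 0 0 1]

T1 = [1 0 -2; 0 1 -3; 0 0 1]
T2·T1 = [3 0 -6; 0 3 -9; 0 0 1]
T3·…·T1 = [-3 0 6; 0 3 -9; 0 0 1]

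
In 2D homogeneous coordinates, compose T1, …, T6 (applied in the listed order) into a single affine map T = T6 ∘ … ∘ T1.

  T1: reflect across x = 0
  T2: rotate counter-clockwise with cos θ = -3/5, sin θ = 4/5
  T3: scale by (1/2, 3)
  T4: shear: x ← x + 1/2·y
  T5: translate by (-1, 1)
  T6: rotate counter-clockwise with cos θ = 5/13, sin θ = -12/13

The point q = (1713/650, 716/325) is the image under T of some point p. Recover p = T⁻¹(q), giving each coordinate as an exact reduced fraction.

T1 = [-1 0 0; 0 1 0; 0 0 1]
T2·T1 = [3/5 -4/5 0; -4/5 -3/5 0; 0 0 1]
T3·…·T1 = [3/10 -2/5 0; -12/5 -9/5 0; 0 0 1]
T4·…·T1 = [-9/10 -13/10 0; -12/5 -9/5 0; 0 0 1]
T5·…·T1 = [-9/10 -13/10 -1; -12/5 -9/5 1; 0 0 1]
T6·…·T1 = [-333/130 -281/130 7/13; -6/65 33/65 17/13; 0 0 1]
det M = -3/2; M⁻¹ = [-22/65 -281/195 31/15; -4/65 111/65 -11/5; 0 0 1]
M⁻¹ · (1713/650, 716/325)ᵀ = (-2, 7/5)ᵀ

p = (-2, 7/5)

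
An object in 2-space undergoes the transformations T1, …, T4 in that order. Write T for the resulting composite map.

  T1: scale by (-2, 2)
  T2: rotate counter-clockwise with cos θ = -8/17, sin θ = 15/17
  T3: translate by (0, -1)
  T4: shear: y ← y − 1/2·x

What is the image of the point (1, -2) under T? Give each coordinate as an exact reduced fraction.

T(p) = (76/17, -53/17)

T1 scale by (-2, 2): (1, -2) → (-2, -4)
T2 rotate counter-clockwise with cos θ = -8/17, sin θ = 15/17: (-2, -4) → (76/17, 2/17)
T3 translate by (0, -1): (76/17, 2/17) → (76/17, -15/17)
T4 shear: y ← y − 1/2·x: (76/17, -15/17) → (76/17, -53/17)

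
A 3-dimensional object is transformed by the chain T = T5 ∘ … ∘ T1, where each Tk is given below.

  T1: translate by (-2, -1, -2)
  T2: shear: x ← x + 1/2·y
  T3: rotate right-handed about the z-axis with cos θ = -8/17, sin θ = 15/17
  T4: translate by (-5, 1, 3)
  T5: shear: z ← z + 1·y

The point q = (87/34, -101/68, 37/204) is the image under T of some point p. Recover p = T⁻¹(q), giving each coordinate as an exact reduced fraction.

p = (-1, -9/2, 2/3)

T1 = [1 0 0 -2; 0 1 0 -1; 0 0 1 -2; 0 0 0 1]
T2·T1 = [1 1/2 0 -5/2; 0 1 0 -1; 0 0 1 -2; 0 0 0 1]
T3·…·T1 = [-8/17 -19/17 0 35/17; 15/17 -1/34 0 -59/34; 0 0 1 -2; 0 0 0 1]
T4·…·T1 = [-8/17 -19/17 0 -50/17; 15/17 -1/34 0 -25/34; 0 0 1 1; 0 0 0 1]
T5·…·T1 = [-8/17 -19/17 0 -50/17; 15/17 -1/34 0 -25/34; 15/17 -1/34 1 9/34; 0 0 0 1]
det M = 1; M⁻¹ = [-1/34 19/17 0 25/34; -15/17 -8/17 0 -50/17; 0 -1 1 -1; 0 0 0 1]
M⁻¹ · (87/34, -101/68, 37/204)ᵀ = (-1, -9/2, 2/3)ᵀ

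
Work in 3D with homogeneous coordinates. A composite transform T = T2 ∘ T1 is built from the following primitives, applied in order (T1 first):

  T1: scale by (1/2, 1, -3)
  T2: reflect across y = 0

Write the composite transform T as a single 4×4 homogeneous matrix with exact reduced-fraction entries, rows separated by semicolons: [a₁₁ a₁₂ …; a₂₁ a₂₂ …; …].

T1 = [1/2 0 0 0; 0 1 0 0; 0 0 -3 0; 0 0 0 1]
T2·T1 = [1/2 0 0 0; 0 -1 0 0; 0 0 -3 0; 0 0 0 1]

T = [1/2 0 0 0; 0 -1 0 0; 0 0 -3 0; 0 0 0 1]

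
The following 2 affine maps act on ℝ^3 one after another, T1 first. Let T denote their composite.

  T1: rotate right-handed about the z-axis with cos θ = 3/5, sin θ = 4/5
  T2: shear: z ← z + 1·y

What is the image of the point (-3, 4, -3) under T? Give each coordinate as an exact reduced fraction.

T1 rotate right-handed about the z-axis with cos θ = 3/5, sin θ = 4/5: (-3, 4, -3) → (-5, 0, -3)
T2 shear: z ← z + 1·y: (-5, 0, -3) → (-5, 0, -3)

T(p) = (-5, 0, -3)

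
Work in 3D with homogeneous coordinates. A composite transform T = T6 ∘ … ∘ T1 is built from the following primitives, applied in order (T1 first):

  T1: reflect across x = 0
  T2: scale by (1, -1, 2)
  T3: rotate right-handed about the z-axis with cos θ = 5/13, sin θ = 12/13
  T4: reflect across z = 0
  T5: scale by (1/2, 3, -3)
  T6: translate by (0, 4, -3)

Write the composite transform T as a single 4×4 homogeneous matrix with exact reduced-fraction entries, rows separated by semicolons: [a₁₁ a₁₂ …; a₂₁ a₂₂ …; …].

T1 = [-1 0 0 0; 0 1 0 0; 0 0 1 0; 0 0 0 1]
T2·T1 = [-1 0 0 0; 0 -1 0 0; 0 0 2 0; 0 0 0 1]
T3·…·T1 = [-5/13 12/13 0 0; -12/13 -5/13 0 0; 0 0 2 0; 0 0 0 1]
T4·…·T1 = [-5/13 12/13 0 0; -12/13 -5/13 0 0; 0 0 -2 0; 0 0 0 1]
T5·…·T1 = [-5/26 6/13 0 0; -36/13 -15/13 0 0; 0 0 6 0; 0 0 0 1]
T6·…·T1 = [-5/26 6/13 0 0; -36/13 -15/13 0 4; 0 0 6 -3; 0 0 0 1]

T = [-5/26 6/13 0 0; -36/13 -15/13 0 4; 0 0 6 -3; 0 0 0 1]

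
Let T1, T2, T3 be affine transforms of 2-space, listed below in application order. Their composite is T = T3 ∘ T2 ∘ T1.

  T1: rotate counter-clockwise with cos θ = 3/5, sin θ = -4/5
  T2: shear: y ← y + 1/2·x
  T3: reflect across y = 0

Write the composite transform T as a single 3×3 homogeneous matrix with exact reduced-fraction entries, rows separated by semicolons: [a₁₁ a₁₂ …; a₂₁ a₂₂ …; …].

T = [3/5 4/5 0; 1/2 -1 0; 0 0 1]

T1 = [3/5 4/5 0; -4/5 3/5 0; 0 0 1]
T2·T1 = [3/5 4/5 0; -1/2 1 0; 0 0 1]
T3·…·T1 = [3/5 4/5 0; 1/2 -1 0; 0 0 1]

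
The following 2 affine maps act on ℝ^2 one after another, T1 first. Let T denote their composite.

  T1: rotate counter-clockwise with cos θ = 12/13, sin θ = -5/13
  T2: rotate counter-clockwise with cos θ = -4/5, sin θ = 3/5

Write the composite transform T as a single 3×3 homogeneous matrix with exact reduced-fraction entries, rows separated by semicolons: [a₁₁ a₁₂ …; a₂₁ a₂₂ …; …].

T = [-33/65 -56/65 0; 56/65 -33/65 0; 0 0 1]

T1 = [12/13 5/13 0; -5/13 12/13 0; 0 0 1]
T2·T1 = [-33/65 -56/65 0; 56/65 -33/65 0; 0 0 1]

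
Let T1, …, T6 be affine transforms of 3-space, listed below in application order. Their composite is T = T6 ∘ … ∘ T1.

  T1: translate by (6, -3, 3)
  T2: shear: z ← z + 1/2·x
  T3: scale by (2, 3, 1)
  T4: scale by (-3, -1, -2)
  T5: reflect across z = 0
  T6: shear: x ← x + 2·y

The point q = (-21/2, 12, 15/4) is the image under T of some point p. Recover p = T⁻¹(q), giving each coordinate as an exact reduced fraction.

p = (-1/4, -1, -4)

T1 = [1 0 0 6; 0 1 0 -3; 0 0 1 3; 0 0 0 1]
T2·T1 = [1 0 0 6; 0 1 0 -3; 1/2 0 1 6; 0 0 0 1]
T3·…·T1 = [2 0 0 12; 0 3 0 -9; 1/2 0 1 6; 0 0 0 1]
T4·…·T1 = [-6 0 0 -36; 0 -3 0 9; -1 0 -2 -12; 0 0 0 1]
T5·…·T1 = [-6 0 0 -36; 0 -3 0 9; 1 0 2 12; 0 0 0 1]
T6·…·T1 = [-6 -6 0 -18; 0 -3 0 9; 1 0 2 12; 0 0 0 1]
det M = 36; M⁻¹ = [-1/6 1/3 0 -6; 0 -1/3 0 3; 1/12 -1/6 1/2 -3; 0 0 0 1]
M⁻¹ · (-21/2, 12, 15/4)ᵀ = (-1/4, -1, -4)ᵀ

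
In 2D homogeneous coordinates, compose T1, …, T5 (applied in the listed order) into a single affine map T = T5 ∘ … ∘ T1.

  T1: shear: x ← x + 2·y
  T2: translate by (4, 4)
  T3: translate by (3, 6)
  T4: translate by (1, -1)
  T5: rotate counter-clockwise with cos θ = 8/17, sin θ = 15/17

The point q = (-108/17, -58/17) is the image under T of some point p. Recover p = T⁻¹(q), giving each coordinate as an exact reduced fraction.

T1 = [1 2 0; 0 1 0; 0 0 1]
T2·T1 = [1 2 4; 0 1 4; 0 0 1]
T3·…·T1 = [1 2 7; 0 1 10; 0 0 1]
T4·…·T1 = [1 2 8; 0 1 9; 0 0 1]
T5·…·T1 = [8/17 1/17 -71/17; 15/17 38/17 192/17; 0 0 1]
det M = 1; M⁻¹ = [38/17 -1/17 10; -15/17 8/17 -9; 0 0 1]
M⁻¹ · (-108/17, -58/17)ᵀ = (-4, -5)ᵀ

p = (-4, -5)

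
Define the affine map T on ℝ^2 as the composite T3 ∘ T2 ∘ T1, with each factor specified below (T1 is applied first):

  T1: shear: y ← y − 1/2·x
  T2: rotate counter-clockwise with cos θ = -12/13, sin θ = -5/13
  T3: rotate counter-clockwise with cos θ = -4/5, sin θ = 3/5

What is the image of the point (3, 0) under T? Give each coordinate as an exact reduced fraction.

T(p) = (33/13, -57/26)

T1 shear: y ← y − 1/2·x: (3, 0) → (3, -3/2)
T2 rotate counter-clockwise with cos θ = -12/13, sin θ = -5/13: (3, -3/2) → (-87/26, 3/13)
T3 rotate counter-clockwise with cos θ = -4/5, sin θ = 3/5: (-87/26, 3/13) → (33/13, -57/26)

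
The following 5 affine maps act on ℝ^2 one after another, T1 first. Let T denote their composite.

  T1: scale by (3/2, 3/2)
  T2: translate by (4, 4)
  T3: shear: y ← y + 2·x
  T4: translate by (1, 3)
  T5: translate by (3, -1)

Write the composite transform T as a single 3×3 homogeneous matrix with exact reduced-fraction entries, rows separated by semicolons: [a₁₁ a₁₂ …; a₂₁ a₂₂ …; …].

T1 = [3/2 0 0; 0 3/2 0; 0 0 1]
T2·T1 = [3/2 0 4; 0 3/2 4; 0 0 1]
T3·…·T1 = [3/2 0 4; 3 3/2 12; 0 0 1]
T4·…·T1 = [3/2 0 5; 3 3/2 15; 0 0 1]
T5·…·T1 = [3/2 0 8; 3 3/2 14; 0 0 1]

T = [3/2 0 8; 3 3/2 14; 0 0 1]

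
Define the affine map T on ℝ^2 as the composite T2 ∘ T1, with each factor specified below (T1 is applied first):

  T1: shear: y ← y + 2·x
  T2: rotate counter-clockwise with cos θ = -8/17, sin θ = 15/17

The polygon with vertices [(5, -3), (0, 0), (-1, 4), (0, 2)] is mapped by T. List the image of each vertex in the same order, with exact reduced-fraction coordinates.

image vertices: (-145/17, 19/17), (0, 0), (-22/17, -31/17), (-30/17, -16/17)

T1 shear: y ← y + 2·x: (5, -3) → (5, 7); (0, 0) → (0, 0); (-1, 4) → (-1, 2); (0, 2) → (0, 2)
T2 rotate counter-clockwise with cos θ = -8/17, sin θ = 15/17: (5, 7) → (-145/17, 19/17); (0, 0) → (0, 0); (-1, 2) → (-22/17, -31/17); (0, 2) → (-30/17, -16/17)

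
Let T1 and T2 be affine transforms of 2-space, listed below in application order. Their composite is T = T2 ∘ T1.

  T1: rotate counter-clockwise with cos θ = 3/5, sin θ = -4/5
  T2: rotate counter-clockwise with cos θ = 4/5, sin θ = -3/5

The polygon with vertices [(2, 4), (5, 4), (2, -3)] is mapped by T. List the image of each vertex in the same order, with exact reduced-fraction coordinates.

T1 rotate counter-clockwise with cos θ = 3/5, sin θ = -4/5: (2, 4) → (22/5, 4/5); (5, 4) → (31/5, -8/5); (2, -3) → (-6/5, -17/5)
T2 rotate counter-clockwise with cos θ = 4/5, sin θ = -3/5: (22/5, 4/5) → (4, -2); (31/5, -8/5) → (4, -5); (-6/5, -17/5) → (-3, -2)

image vertices: (4, -2), (4, -5), (-3, -2)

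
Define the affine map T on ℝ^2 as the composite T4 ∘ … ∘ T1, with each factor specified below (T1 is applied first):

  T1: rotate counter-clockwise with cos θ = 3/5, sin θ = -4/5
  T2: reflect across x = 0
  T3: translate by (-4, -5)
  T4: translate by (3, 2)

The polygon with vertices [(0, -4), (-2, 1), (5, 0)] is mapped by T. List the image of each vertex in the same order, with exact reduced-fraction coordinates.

T1 rotate counter-clockwise with cos θ = 3/5, sin θ = -4/5: (0, -4) → (-16/5, -12/5); (-2, 1) → (-2/5, 11/5); (5, 0) → (3, -4)
T2 reflect across x = 0: (-16/5, -12/5) → (16/5, -12/5); (-2/5, 11/5) → (2/5, 11/5); (3, -4) → (-3, -4)
T3 translate by (-4, -5): (16/5, -12/5) → (-4/5, -37/5); (2/5, 11/5) → (-18/5, -14/5); (-3, -4) → (-7, -9)
T4 translate by (3, 2): (-4/5, -37/5) → (11/5, -27/5); (-18/5, -14/5) → (-3/5, -4/5); (-7, -9) → (-4, -7)

image vertices: (11/5, -27/5), (-3/5, -4/5), (-4, -7)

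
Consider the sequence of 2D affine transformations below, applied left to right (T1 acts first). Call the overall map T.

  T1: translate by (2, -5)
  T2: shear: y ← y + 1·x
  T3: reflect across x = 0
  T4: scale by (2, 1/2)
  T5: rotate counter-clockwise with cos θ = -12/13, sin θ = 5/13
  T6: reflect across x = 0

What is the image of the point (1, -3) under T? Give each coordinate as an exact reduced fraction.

T(p) = (-13/2, 0)

T1 translate by (2, -5): (1, -3) → (3, -8)
T2 shear: y ← y + 1·x: (3, -8) → (3, -5)
T3 reflect across x = 0: (3, -5) → (-3, -5)
T4 scale by (2, 1/2): (-3, -5) → (-6, -5/2)
T5 rotate counter-clockwise with cos θ = -12/13, sin θ = 5/13: (-6, -5/2) → (13/2, 0)
T6 reflect across x = 0: (13/2, 0) → (-13/2, 0)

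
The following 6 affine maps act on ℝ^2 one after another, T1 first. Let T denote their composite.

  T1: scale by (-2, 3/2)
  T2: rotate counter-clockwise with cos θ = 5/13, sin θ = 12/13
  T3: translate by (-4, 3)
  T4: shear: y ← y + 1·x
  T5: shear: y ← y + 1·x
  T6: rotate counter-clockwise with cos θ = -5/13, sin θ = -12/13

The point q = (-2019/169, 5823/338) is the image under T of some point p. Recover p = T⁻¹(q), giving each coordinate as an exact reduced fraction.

T1 = [-2 0 0; 0 3/2 0; 0 0 1]
T2·T1 = [-10/13 -18/13 0; -24/13 15/26 0; 0 0 1]
T3·…·T1 = [-10/13 -18/13 -4; -24/13 15/26 3; 0 0 1]
T4·…·T1 = [-10/13 -18/13 -4; -34/13 -21/26 -1; 0 0 1]
T5·…·T1 = [-10/13 -18/13 -4; -44/13 -57/26 -5; 0 0 1]
T6·…·T1 = [-478/169 -252/169 -40/13; 340/169 717/338 73/13; 0 0 1]
det M = -3; M⁻¹ = [-239/338 -84/169 8/13; 340/507 478/507 -42/13; 0 0 1]
M⁻¹ · (-2019/169, 5823/338)ᵀ = (1/2, 5)ᵀ

p = (1/2, 5)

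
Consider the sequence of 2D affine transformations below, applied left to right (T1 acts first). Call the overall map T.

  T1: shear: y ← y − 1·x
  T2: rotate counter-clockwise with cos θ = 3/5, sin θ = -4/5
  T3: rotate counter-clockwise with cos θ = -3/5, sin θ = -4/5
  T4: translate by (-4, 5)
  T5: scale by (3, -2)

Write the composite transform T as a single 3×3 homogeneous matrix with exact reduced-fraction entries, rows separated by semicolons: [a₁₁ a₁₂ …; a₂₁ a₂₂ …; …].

T1 = [1 0 0; -1 1 0; 0 0 1]
T2·T1 = [-1/5 4/5 0; -7/5 3/5 0; 0 0 1]
T3·…·T1 = [-1 0 0; 1 -1 0; 0 0 1]
T4·…·T1 = [-1 0 -4; 1 -1 5; 0 0 1]
T5·…·T1 = [-3 0 -12; -2 2 -10; 0 0 1]

T = [-3 0 -12; -2 2 -10; 0 0 1]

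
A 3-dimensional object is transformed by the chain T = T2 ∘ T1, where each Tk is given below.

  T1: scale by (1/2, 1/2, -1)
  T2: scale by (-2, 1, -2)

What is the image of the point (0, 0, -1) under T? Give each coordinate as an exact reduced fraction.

T1 scale by (1/2, 1/2, -1): (0, 0, -1) → (0, 0, 1)
T2 scale by (-2, 1, -2): (0, 0, 1) → (0, 0, -2)

T(p) = (0, 0, -2)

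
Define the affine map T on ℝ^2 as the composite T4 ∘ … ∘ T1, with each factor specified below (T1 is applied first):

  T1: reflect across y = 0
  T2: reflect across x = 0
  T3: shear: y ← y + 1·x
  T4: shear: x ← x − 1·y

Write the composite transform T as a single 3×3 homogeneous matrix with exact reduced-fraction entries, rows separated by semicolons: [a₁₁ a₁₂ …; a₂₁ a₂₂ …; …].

T = [0 1 0; -1 -1 0; 0 0 1]

T1 = [1 0 0; 0 -1 0; 0 0 1]
T2·T1 = [-1 0 0; 0 -1 0; 0 0 1]
T3·…·T1 = [-1 0 0; -1 -1 0; 0 0 1]
T4·…·T1 = [0 1 0; -1 -1 0; 0 0 1]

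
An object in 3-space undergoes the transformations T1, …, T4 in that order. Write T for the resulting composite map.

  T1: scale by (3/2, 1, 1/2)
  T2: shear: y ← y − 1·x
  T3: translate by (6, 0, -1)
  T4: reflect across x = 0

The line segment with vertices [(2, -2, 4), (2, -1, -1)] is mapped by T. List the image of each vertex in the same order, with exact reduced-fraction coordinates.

T1 scale by (3/2, 1, 1/2): (2, -2, 4) → (3, -2, 2); (2, -1, -1) → (3, -1, -1/2)
T2 shear: y ← y − 1·x: (3, -2, 2) → (3, -5, 2); (3, -1, -1/2) → (3, -4, -1/2)
T3 translate by (6, 0, -1): (3, -5, 2) → (9, -5, 1); (3, -4, -1/2) → (9, -4, -3/2)
T4 reflect across x = 0: (9, -5, 1) → (-9, -5, 1); (9, -4, -3/2) → (-9, -4, -3/2)

image vertices: (-9, -5, 1), (-9, -4, -3/2)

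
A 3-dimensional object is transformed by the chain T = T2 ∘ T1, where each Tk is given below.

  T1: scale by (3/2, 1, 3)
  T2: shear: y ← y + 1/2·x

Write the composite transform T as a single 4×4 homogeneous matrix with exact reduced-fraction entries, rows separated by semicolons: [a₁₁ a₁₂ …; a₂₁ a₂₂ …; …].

T = [3/2 0 0 0; 3/4 1 0 0; 0 0 3 0; 0 0 0 1]

T1 = [3/2 0 0 0; 0 1 0 0; 0 0 3 0; 0 0 0 1]
T2·T1 = [3/2 0 0 0; 3/4 1 0 0; 0 0 3 0; 0 0 0 1]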